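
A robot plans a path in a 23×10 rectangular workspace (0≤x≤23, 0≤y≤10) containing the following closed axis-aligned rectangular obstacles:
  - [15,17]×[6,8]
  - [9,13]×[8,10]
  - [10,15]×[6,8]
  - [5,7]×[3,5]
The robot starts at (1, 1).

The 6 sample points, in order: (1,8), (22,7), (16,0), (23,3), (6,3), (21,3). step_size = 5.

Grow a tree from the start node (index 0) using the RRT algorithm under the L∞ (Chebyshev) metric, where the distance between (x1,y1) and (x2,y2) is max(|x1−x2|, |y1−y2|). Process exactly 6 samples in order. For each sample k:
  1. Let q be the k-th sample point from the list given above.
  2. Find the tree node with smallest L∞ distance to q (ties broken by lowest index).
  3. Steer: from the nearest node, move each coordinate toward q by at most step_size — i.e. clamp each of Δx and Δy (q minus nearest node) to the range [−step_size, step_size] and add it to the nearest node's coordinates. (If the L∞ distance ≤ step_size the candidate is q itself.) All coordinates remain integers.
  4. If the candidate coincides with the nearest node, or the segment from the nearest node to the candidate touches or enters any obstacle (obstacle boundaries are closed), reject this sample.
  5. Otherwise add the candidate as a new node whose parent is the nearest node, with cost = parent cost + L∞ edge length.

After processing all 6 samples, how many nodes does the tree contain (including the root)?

Node count: 5

1. q=(1,8) nearest=0 d=7 new=(1,6) → add node 1 parent=0 cost=5
2. q=(22,7) nearest=0 d=21 new=(6,6) → blocked by [5,7]×[3,5], reject
3. q=(16,0) nearest=0 d=15 new=(6,0) → add node 2 parent=0 cost=5
4. q=(23,3) nearest=2 d=17 new=(11,3) → add node 3 parent=2 cost=10
5. q=(6,3) nearest=2 d=3 new=(6,3) → blocked by [5,7]×[3,5], reject
6. q=(21,3) nearest=3 d=10 new=(16,3) → add node 4 parent=3 cost=15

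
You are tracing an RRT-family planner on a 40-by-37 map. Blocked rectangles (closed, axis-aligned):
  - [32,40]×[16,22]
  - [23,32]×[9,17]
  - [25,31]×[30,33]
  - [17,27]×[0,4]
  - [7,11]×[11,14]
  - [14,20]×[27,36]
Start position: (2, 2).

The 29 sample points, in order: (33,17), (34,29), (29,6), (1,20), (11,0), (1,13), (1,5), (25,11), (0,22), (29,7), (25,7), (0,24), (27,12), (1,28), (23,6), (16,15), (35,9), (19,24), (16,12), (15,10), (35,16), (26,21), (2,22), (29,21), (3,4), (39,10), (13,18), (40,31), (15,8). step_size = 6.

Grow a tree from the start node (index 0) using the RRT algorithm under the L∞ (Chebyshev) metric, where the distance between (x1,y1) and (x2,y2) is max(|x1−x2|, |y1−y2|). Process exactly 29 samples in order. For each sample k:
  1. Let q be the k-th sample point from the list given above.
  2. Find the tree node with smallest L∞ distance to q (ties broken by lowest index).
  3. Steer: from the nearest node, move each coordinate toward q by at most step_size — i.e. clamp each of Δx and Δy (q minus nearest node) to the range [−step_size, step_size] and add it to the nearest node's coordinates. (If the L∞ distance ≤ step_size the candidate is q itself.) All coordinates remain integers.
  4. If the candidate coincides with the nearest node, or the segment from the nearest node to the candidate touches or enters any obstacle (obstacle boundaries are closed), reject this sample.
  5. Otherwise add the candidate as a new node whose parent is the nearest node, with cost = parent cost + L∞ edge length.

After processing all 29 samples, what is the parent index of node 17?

Parent of node 17: 14

1. q=(33,17) nearest=0 d=31 new=(8,8) → add node 1 parent=0 cost=6
2. q=(34,29) nearest=1 d=26 new=(14,14) → blocked by [7,11]×[11,14], reject
3. q=(29,6) nearest=1 d=21 new=(14,6) → add node 2 parent=1 cost=12
4. q=(1,20) nearest=1 d=12 new=(2,14) → add node 3 parent=1 cost=12
5. q=(11,0) nearest=2 d=6 new=(11,0) → add node 4 parent=2 cost=18
6. q=(1,13) nearest=3 d=1 new=(1,13) → add node 5 parent=3 cost=13
7. q=(1,5) nearest=0 d=3 new=(1,5) → add node 6 parent=0 cost=3
8. q=(25,11) nearest=2 d=11 new=(20,11) → add node 7 parent=2 cost=18
9. q=(0,22) nearest=3 d=8 new=(0,20) → add node 8 parent=3 cost=18
10. q=(29,7) nearest=7 d=9 new=(26,7) → blocked by [23,32]×[9,17], reject
11. q=(25,7) nearest=7 d=5 new=(25,7) → add node 9 parent=7 cost=23
12. q=(0,24) nearest=8 d=4 new=(0,24) → add node 10 parent=8 cost=22
13. q=(27,12) nearest=9 d=5 new=(27,12) → blocked by [23,32]×[9,17], reject
14. q=(1,28) nearest=10 d=4 new=(1,28) → add node 11 parent=10 cost=26
15. q=(23,6) nearest=9 d=2 new=(23,6) → add node 12 parent=9 cost=25
16. q=(16,15) nearest=7 d=4 new=(16,15) → add node 13 parent=7 cost=22
17. q=(35,9) nearest=9 d=10 new=(31,9) → blocked by [23,32]×[9,17], reject
18. q=(19,24) nearest=13 d=9 new=(19,21) → add node 14 parent=13 cost=28
19. q=(16,12) nearest=13 d=3 new=(16,12) → add node 15 parent=13 cost=25
20. q=(15,10) nearest=15 d=2 new=(15,10) → add node 16 parent=15 cost=27
21. q=(35,16) nearest=9 d=10 new=(31,13) → blocked by [23,32]×[9,17], reject
22. q=(26,21) nearest=14 d=7 new=(25,21) → add node 17 parent=14 cost=34
23. q=(2,22) nearest=8 d=2 new=(2,22) → add node 18 parent=8 cost=20
24. q=(29,21) nearest=17 d=4 new=(29,21) → add node 19 parent=17 cost=38
25. q=(3,4) nearest=0 d=2 new=(3,4) → add node 20 parent=0 cost=2
26. q=(39,10) nearest=19 d=11 new=(35,15) → blocked by [32,40]×[16,22], reject
27. q=(13,18) nearest=13 d=3 new=(13,18) → add node 21 parent=13 cost=25
28. q=(40,31) nearest=19 d=11 new=(35,27) → add node 22 parent=19 cost=44
29. q=(15,8) nearest=2 d=2 new=(15,8) → add node 23 parent=2 cost=14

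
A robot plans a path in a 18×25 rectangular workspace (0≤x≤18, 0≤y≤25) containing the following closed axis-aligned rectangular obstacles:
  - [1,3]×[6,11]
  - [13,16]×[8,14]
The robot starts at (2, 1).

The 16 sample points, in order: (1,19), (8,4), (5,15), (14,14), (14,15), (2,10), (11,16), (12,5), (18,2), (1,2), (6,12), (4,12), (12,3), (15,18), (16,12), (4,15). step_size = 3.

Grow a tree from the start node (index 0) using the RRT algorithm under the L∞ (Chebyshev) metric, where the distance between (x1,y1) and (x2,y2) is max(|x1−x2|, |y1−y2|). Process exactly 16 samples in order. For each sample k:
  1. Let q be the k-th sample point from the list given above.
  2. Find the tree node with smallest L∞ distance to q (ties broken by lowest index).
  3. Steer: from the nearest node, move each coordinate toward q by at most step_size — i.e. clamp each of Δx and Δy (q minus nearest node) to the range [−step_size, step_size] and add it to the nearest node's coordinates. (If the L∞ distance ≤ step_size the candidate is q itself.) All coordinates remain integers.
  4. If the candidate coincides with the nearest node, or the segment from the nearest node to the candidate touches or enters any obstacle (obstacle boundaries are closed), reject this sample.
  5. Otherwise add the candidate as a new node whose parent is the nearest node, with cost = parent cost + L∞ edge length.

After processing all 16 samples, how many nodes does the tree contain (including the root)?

1. q=(1,19) nearest=0 d=18 new=(1,4) → add node 1 parent=0 cost=3
2. q=(8,4) nearest=0 d=6 new=(5,4) → add node 2 parent=0 cost=3
3. q=(5,15) nearest=1 d=11 new=(4,7) → blocked by [1,3]×[6,11], reject
4. q=(14,14) nearest=2 d=10 new=(8,7) → add node 3 parent=2 cost=6
5. q=(14,15) nearest=3 d=8 new=(11,10) → add node 4 parent=3 cost=9
6. q=(2,10) nearest=1 d=6 new=(2,7) → blocked by [1,3]×[6,11], reject
7. q=(11,16) nearest=4 d=6 new=(11,13) → add node 5 parent=4 cost=12
8. q=(12,5) nearest=3 d=4 new=(11,5) → add node 6 parent=3 cost=9
9. q=(18,2) nearest=6 d=7 new=(14,2) → add node 7 parent=6 cost=12
10. q=(1,2) nearest=0 d=1 new=(1,2) → add node 8 parent=0 cost=1
11. q=(6,12) nearest=3 d=5 new=(6,10) → add node 9 parent=3 cost=9
12. q=(4,12) nearest=9 d=2 new=(4,12) → add node 10 parent=9 cost=11
13. q=(12,3) nearest=6 d=2 new=(12,3) → add node 11 parent=6 cost=11
14. q=(15,18) nearest=5 d=5 new=(14,16) → add node 12 parent=5 cost=15
15. q=(16,12) nearest=12 d=4 new=(16,13) → blocked by [13,16]×[8,14], reject
16. q=(4,15) nearest=10 d=3 new=(4,15) → add node 13 parent=10 cost=14

Node count: 14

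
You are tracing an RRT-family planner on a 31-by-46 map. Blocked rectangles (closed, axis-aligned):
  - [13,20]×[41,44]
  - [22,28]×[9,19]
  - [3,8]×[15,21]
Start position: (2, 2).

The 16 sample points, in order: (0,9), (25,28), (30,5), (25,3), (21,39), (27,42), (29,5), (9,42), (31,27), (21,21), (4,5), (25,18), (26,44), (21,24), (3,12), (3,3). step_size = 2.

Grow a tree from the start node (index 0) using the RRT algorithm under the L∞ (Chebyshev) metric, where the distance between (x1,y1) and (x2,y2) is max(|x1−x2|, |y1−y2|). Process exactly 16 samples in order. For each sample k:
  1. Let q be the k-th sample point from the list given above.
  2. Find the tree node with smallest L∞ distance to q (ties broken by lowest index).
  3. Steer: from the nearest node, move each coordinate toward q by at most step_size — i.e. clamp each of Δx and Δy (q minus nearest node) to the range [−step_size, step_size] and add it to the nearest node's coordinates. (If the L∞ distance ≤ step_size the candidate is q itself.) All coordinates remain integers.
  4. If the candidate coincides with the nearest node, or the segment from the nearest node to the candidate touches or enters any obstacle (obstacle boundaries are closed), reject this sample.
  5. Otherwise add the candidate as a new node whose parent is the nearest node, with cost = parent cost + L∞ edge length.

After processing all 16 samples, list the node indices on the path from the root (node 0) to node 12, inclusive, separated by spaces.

Path: 0 3 4 7 9 12

1. q=(0,9) nearest=0 d=7 new=(0,4) → add node 1 parent=0 cost=2
2. q=(25,28) nearest=1 d=25 new=(2,6) → add node 2 parent=1 cost=4
3. q=(30,5) nearest=0 d=28 new=(4,4) → add node 3 parent=0 cost=2
4. q=(25,3) nearest=3 d=21 new=(6,3) → add node 4 parent=3 cost=4
5. q=(21,39) nearest=2 d=33 new=(4,8) → add node 5 parent=2 cost=6
6. q=(27,42) nearest=5 d=34 new=(6,10) → add node 6 parent=5 cost=8
7. q=(29,5) nearest=4 d=23 new=(8,5) → add node 7 parent=4 cost=6
8. q=(9,42) nearest=6 d=32 new=(8,12) → add node 8 parent=6 cost=10
9. q=(31,27) nearest=7 d=23 new=(10,7) → add node 9 parent=7 cost=8
10. q=(21,21) nearest=8 d=13 new=(10,14) → add node 10 parent=8 cost=12
11. q=(4,5) nearest=3 d=1 new=(4,5) → add node 11 parent=3 cost=3
12. q=(25,18) nearest=9 d=15 new=(12,9) → add node 12 parent=9 cost=10
13. q=(26,44) nearest=10 d=30 new=(12,16) → add node 13 parent=10 cost=14
14. q=(21,24) nearest=13 d=9 new=(14,18) → add node 14 parent=13 cost=16
15. q=(3,12) nearest=6 d=3 new=(4,12) → add node 15 parent=6 cost=10
16. q=(3,3) nearest=0 d=1 new=(3,3) → add node 16 parent=0 cost=1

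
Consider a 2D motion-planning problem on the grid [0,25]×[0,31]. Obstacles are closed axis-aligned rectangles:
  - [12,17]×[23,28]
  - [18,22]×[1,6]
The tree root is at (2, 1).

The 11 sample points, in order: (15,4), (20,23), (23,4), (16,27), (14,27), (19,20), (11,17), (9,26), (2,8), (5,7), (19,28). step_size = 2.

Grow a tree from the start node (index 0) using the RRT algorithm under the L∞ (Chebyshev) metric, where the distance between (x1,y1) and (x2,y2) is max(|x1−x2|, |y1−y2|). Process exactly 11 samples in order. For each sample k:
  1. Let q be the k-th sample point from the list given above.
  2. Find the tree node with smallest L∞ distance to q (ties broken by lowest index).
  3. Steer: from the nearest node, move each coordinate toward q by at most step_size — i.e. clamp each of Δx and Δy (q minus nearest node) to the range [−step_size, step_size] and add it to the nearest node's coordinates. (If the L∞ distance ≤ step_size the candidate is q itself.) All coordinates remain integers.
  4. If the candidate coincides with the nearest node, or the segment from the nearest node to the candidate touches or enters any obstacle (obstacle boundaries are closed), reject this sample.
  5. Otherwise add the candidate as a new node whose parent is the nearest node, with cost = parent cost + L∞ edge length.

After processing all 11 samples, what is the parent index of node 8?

1. q=(15,4) nearest=0 d=13 new=(4,3) → add node 1 parent=0 cost=2
2. q=(20,23) nearest=1 d=20 new=(6,5) → add node 2 parent=1 cost=4
3. q=(23,4) nearest=2 d=17 new=(8,4) → add node 3 parent=2 cost=6
4. q=(16,27) nearest=2 d=22 new=(8,7) → add node 4 parent=2 cost=6
5. q=(14,27) nearest=4 d=20 new=(10,9) → add node 5 parent=4 cost=8
6. q=(19,20) nearest=5 d=11 new=(12,11) → add node 6 parent=5 cost=10
7. q=(11,17) nearest=6 d=6 new=(11,13) → add node 7 parent=6 cost=12
8. q=(9,26) nearest=7 d=13 new=(9,15) → add node 8 parent=7 cost=14
9. q=(2,8) nearest=2 d=4 new=(4,7) → add node 9 parent=2 cost=6
10. q=(5,7) nearest=9 d=1 new=(5,7) → add node 10 parent=9 cost=7
11. q=(19,28) nearest=8 d=13 new=(11,17) → add node 11 parent=8 cost=16

Parent of node 8: 7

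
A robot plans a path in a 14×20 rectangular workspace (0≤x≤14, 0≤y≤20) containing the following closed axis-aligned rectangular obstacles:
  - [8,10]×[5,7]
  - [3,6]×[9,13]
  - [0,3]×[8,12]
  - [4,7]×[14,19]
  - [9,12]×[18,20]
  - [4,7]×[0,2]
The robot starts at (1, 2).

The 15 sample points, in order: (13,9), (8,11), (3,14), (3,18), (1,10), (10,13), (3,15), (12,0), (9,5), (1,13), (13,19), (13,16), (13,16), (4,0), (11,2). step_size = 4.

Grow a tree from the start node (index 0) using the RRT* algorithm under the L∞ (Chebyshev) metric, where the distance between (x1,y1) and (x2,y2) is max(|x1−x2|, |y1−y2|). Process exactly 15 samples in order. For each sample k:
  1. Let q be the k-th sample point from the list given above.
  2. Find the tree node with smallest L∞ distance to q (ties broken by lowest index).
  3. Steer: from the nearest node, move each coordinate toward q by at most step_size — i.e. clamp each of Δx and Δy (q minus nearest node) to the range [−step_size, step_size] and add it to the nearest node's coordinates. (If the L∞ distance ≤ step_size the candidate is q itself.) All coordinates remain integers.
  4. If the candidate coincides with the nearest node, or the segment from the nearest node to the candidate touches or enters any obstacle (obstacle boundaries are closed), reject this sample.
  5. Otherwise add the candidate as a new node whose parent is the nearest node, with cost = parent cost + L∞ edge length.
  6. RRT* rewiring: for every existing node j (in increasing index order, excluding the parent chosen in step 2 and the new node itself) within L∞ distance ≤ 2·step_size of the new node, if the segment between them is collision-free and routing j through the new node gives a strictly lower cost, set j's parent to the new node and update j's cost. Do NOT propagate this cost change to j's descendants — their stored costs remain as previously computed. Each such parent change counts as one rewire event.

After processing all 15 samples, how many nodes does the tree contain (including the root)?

1. q=(13,9) nearest=0 d=12 new=(5,6) → add node 1 parent=0 cost=4
2. q=(8,11) nearest=1 d=5 new=(8,10) → add node 2 parent=1 cost=8
3. q=(3,14) nearest=2 d=5 new=(4,14) → blocked by [3,6]×[9,13], reject
4. q=(3,18) nearest=2 d=8 new=(4,14) → blocked by [3,6]×[9,13], reject
5. q=(1,10) nearest=1 d=4 new=(1,10) → blocked by [0,3]×[8,12], reject
6. q=(10,13) nearest=2 d=3 new=(10,13) → add node 3 parent=2 cost=11
7. q=(3,15) nearest=2 d=5 new=(4,14) → blocked by [3,6]×[9,13], reject
8. q=(12,0) nearest=1 d=7 new=(9,2) → add node 4 parent=1 cost=8
9. q=(9,5) nearest=4 d=3 new=(9,5) → blocked by [8,10]×[5,7], reject
10. q=(1,13) nearest=1 d=7 new=(1,10) → blocked by [0,3]×[8,12], reject
11. q=(13,19) nearest=3 d=6 new=(13,17) → add node 5 parent=3 cost=15
12. q=(13,16) nearest=5 d=1 new=(13,16) → add node 6 parent=5 cost=16
13. q=(13,16) nearest=6 d=0 → coincident, reject
14. q=(4,0) nearest=0 d=3 new=(4,0) → blocked by [4,7]×[0,2], reject
15. q=(11,2) nearest=4 d=2 new=(11,2) → add node 7 parent=4 cost=10

Node count: 8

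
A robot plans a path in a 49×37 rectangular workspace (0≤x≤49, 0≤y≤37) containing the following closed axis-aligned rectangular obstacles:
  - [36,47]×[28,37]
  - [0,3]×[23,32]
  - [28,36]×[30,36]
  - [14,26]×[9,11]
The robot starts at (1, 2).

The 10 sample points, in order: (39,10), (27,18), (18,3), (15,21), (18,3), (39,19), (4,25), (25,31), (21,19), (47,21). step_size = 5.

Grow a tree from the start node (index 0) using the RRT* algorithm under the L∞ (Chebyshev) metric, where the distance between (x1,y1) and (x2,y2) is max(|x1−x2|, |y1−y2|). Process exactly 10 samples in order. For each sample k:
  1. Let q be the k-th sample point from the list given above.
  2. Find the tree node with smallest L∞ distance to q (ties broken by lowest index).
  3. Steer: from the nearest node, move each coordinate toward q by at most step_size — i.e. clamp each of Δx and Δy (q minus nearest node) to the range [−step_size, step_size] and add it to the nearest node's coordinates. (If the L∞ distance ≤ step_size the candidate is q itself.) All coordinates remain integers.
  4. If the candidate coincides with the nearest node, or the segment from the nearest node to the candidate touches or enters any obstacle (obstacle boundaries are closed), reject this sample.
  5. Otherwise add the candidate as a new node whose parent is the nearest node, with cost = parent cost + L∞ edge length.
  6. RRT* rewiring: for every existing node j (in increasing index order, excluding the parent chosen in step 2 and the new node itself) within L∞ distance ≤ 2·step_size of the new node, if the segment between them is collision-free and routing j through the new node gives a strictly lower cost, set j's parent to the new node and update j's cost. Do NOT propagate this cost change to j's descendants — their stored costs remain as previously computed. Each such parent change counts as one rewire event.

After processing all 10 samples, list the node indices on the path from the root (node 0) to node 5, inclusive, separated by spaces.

1. q=(39,10) nearest=0 d=38 new=(6,7) → add node 1 parent=0 cost=5
2. q=(27,18) nearest=1 d=21 new=(11,12) → add node 2 parent=1 cost=10
3. q=(18,3) nearest=2 d=9 new=(16,7) → blocked by [14,26]×[9,11], reject
4. q=(15,21) nearest=2 d=9 new=(15,17) → add node 3 parent=2 cost=15
5. q=(18,3) nearest=2 d=9 new=(16,7) → blocked by [14,26]×[9,11], reject
6. q=(39,19) nearest=3 d=24 new=(20,19) → add node 4 parent=3 cost=20
7. q=(4,25) nearest=3 d=11 new=(10,22) → add node 5 parent=3 cost=20
8. q=(25,31) nearest=4 d=12 new=(25,24) → add node 6 parent=4 cost=25
9. q=(21,19) nearest=4 d=1 new=(21,19) → add node 7 parent=4 cost=21
10. q=(47,21) nearest=6 d=22 new=(30,21) → add node 8 parent=6 cost=30

Path: 0 1 2 3 5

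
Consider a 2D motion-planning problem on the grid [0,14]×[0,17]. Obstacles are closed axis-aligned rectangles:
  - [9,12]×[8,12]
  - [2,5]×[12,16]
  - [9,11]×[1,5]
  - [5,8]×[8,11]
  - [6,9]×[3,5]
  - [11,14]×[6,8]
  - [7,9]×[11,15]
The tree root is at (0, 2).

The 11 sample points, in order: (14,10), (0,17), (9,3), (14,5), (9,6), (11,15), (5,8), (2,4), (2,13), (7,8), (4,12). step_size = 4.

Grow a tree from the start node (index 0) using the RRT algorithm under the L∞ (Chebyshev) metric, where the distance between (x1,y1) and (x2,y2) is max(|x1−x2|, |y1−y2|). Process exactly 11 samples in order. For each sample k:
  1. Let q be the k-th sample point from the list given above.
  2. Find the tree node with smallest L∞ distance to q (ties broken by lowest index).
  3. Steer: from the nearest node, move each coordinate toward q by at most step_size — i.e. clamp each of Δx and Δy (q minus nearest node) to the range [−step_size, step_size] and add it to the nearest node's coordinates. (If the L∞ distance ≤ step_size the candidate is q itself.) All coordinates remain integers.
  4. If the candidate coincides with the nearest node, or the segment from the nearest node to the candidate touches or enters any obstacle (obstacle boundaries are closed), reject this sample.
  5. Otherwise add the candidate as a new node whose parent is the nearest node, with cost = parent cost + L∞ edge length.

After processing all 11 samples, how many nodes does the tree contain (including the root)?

1. q=(14,10) nearest=0 d=14 new=(4,6) → add node 1 parent=0 cost=4
2. q=(0,17) nearest=1 d=11 new=(0,10) → add node 2 parent=1 cost=8
3. q=(9,3) nearest=1 d=5 new=(8,3) → blocked by [6,9]×[3,5], reject
4. q=(14,5) nearest=1 d=10 new=(8,5) → blocked by [6,9]×[3,5], reject
5. q=(9,6) nearest=1 d=5 new=(8,6) → add node 3 parent=1 cost=8
6. q=(11,15) nearest=1 d=9 new=(8,10) → blocked by [5,8]×[8,11], reject
7. q=(5,8) nearest=1 d=2 new=(5,8) → blocked by [5,8]×[8,11], reject
8. q=(2,4) nearest=0 d=2 new=(2,4) → add node 4 parent=0 cost=2
9. q=(2,13) nearest=2 d=3 new=(2,13) → blocked by [2,5]×[12,16], reject
10. q=(7,8) nearest=3 d=2 new=(7,8) → blocked by [5,8]×[8,11], reject
11. q=(4,12) nearest=2 d=4 new=(4,12) → blocked by [2,5]×[12,16], reject

Node count: 5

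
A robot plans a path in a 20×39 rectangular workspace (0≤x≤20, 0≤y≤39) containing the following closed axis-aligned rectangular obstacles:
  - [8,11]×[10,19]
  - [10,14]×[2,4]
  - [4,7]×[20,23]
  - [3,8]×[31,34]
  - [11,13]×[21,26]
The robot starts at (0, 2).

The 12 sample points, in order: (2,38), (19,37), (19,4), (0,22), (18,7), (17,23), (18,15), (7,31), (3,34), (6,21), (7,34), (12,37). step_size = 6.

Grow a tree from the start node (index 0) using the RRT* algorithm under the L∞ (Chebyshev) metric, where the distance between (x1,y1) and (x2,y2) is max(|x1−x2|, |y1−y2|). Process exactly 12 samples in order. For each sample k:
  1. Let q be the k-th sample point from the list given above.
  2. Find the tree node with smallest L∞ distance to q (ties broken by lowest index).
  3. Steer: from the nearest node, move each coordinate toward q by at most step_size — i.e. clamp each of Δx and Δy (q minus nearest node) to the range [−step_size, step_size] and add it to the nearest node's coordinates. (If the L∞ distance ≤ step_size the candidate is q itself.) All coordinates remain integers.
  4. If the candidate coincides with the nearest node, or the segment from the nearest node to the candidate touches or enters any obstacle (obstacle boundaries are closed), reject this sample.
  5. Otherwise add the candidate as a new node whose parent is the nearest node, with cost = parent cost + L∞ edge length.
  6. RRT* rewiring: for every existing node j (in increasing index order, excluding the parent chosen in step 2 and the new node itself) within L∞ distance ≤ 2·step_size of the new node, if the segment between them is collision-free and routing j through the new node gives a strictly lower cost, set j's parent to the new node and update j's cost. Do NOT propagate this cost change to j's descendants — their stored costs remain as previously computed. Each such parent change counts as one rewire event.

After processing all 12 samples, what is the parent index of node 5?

1. q=(2,38) nearest=0 d=36 new=(2,8) → add node 1 parent=0 cost=6
2. q=(19,37) nearest=1 d=29 new=(8,14) → blocked by [8,11]×[10,19], reject
3. q=(19,4) nearest=1 d=17 new=(8,4) → add node 2 parent=1 cost=12
4. q=(0,22) nearest=1 d=14 new=(0,14) → add node 3 parent=1 cost=12
5. q=(18,7) nearest=2 d=10 new=(14,7) → add node 4 parent=2 cost=18
6. q=(17,23) nearest=1 d=15 new=(8,14) → blocked by [8,11]×[10,19], reject
7. q=(18,15) nearest=4 d=8 new=(18,13) → add node 5 parent=4 cost=24
8. q=(7,31) nearest=3 d=17 new=(6,20) → blocked by [4,7]×[20,23], reject
9. q=(3,34) nearest=3 d=20 new=(3,20) → add node 6 parent=3 cost=18
10. q=(6,21) nearest=6 d=3 new=(6,21) → blocked by [4,7]×[20,23], reject
11. q=(7,34) nearest=6 d=14 new=(7,26) → blocked by [4,7]×[20,23], reject
12. q=(12,37) nearest=6 d=17 new=(9,26) → blocked by [4,7]×[20,23], reject

Parent of node 5: 4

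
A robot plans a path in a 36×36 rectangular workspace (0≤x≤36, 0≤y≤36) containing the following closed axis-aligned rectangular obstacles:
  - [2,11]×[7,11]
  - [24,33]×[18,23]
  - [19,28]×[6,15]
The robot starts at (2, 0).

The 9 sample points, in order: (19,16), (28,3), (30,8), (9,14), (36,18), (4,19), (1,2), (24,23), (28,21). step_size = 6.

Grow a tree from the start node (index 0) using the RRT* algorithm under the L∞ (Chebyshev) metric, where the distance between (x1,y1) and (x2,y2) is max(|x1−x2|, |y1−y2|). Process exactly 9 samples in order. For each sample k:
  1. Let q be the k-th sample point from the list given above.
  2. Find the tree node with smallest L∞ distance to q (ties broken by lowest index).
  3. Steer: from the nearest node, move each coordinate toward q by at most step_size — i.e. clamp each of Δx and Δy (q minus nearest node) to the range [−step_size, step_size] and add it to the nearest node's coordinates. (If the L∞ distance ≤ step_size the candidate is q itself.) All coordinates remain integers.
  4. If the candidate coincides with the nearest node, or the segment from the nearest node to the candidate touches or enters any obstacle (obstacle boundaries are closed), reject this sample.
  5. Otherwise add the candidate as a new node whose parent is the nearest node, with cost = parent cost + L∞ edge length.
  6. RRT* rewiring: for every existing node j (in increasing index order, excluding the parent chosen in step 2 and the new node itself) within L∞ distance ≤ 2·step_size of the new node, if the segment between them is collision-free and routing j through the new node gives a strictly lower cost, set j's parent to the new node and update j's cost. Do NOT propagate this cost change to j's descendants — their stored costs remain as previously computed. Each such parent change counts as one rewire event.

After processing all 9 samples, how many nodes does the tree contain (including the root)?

1. q=(19,16) nearest=0 d=17 new=(8,6) → add node 1 parent=0 cost=6
2. q=(28,3) nearest=1 d=20 new=(14,3) → add node 2 parent=1 cost=12
3. q=(30,8) nearest=2 d=16 new=(20,8) → blocked by [19,28]×[6,15], reject
4. q=(9,14) nearest=1 d=8 new=(9,12) → blocked by [2,11]×[7,11], reject
5. q=(36,18) nearest=2 d=22 new=(20,9) → blocked by [19,28]×[6,15], reject
6. q=(4,19) nearest=1 d=13 new=(4,12) → blocked by [2,11]×[7,11], reject
7. q=(1,2) nearest=0 d=2 new=(1,2) → add node 3 parent=0 cost=2
8. q=(24,23) nearest=1 d=17 new=(14,12) → blocked by [2,11]×[7,11], reject
9. q=(28,21) nearest=2 d=18 new=(20,9) → blocked by [19,28]×[6,15], reject

Node count: 4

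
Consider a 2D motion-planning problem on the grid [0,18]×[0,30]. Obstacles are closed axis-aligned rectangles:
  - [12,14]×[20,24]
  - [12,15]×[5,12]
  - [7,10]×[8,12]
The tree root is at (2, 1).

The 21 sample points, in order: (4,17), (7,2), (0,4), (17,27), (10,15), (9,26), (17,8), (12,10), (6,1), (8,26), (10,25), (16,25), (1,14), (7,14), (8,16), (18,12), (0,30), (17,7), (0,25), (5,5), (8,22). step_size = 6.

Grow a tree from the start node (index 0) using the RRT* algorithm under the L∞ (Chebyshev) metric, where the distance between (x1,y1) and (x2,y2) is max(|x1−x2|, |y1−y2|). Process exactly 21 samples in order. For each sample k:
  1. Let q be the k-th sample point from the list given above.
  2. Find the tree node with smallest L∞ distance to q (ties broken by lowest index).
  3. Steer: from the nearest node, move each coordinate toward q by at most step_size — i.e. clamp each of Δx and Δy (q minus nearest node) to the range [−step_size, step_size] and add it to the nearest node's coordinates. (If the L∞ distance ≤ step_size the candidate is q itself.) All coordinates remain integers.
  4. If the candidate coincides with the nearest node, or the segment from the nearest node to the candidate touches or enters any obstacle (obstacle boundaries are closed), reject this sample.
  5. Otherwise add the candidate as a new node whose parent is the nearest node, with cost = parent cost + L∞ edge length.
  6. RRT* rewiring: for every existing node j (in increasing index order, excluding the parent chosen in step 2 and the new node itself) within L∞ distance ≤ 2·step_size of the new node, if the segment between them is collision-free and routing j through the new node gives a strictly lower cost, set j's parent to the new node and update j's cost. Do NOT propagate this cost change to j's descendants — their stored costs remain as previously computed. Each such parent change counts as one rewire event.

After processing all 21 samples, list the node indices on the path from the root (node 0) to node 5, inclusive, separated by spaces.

1. q=(4,17) nearest=0 d=16 new=(4,7) → add node 1 parent=0 cost=6
2. q=(7,2) nearest=0 d=5 new=(7,2) → add node 2 parent=0 cost=5
3. q=(0,4) nearest=0 d=3 new=(0,4) → add node 3 parent=0 cost=3
4. q=(17,27) nearest=1 d=20 new=(10,13) → blocked by [7,10]×[8,12], reject
5. q=(10,15) nearest=1 d=8 new=(10,13) → blocked by [7,10]×[8,12], reject
6. q=(9,26) nearest=1 d=19 new=(9,13) → blocked by [7,10]×[8,12], reject
7. q=(17,8) nearest=2 d=10 new=(13,8) → blocked by [12,15]×[5,12], reject
8. q=(12,10) nearest=1 d=8 new=(10,10) → blocked by [7,10]×[8,12], reject
9. q=(6,1) nearest=2 d=1 new=(6,1) → add node 4 parent=2 cost=6
10. q=(8,26) nearest=1 d=19 new=(8,13) → blocked by [7,10]×[8,12], reject
11. q=(10,25) nearest=1 d=18 new=(10,13) → blocked by [7,10]×[8,12], reject
12. q=(16,25) nearest=1 d=18 new=(10,13) → blocked by [7,10]×[8,12], reject
13. q=(1,14) nearest=1 d=7 new=(1,13) → add node 5 parent=1 cost=12
14. q=(7,14) nearest=5 d=6 new=(7,14) → add node 6 parent=5 cost=18
15. q=(8,16) nearest=6 d=2 new=(8,16) → add node 7 parent=6 cost=20
16. q=(18,12) nearest=7 d=10 new=(14,12) → blocked by [12,15]×[5,12], reject
17. q=(0,30) nearest=7 d=14 new=(2,22) → add node 8 parent=7 cost=26
18. q=(17,7) nearest=7 d=9 new=(14,10) → blocked by [12,15]×[5,12], reject
19. q=(0,25) nearest=8 d=3 new=(0,25) → add node 9 parent=8 cost=29
20. q=(5,5) nearest=1 d=2 new=(5,5) → add node 10 parent=1 cost=8; rewire 6→10 (17<18); rewire 7→10 (19<20)
21. q=(8,22) nearest=7 d=6 new=(8,22) → add node 11 parent=7 cost=25

Path: 0 1 5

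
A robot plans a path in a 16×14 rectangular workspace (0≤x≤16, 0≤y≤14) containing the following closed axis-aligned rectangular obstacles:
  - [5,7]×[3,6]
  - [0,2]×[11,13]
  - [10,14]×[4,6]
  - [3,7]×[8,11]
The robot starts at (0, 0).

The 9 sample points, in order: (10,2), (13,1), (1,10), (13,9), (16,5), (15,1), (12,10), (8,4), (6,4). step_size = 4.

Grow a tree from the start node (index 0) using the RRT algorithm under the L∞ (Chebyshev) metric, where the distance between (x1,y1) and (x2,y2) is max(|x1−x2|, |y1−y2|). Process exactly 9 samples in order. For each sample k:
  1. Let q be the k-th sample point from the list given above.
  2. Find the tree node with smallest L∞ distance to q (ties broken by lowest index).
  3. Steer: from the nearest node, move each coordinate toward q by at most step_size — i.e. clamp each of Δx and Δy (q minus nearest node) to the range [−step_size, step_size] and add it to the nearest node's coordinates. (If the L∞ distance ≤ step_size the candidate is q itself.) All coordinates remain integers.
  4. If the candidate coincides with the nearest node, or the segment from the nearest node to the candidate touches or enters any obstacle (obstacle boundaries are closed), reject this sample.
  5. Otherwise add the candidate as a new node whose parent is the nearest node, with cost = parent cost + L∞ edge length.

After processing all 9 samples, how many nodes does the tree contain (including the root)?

Node count: 6

1. q=(10,2) nearest=0 d=10 new=(4,2) → add node 1 parent=0 cost=4
2. q=(13,1) nearest=1 d=9 new=(8,1) → add node 2 parent=1 cost=8
3. q=(1,10) nearest=1 d=8 new=(1,6) → add node 3 parent=1 cost=8
4. q=(13,9) nearest=2 d=8 new=(12,5) → blocked by [10,14]×[4,6], reject
5. q=(16,5) nearest=2 d=8 new=(12,5) → blocked by [10,14]×[4,6], reject
6. q=(15,1) nearest=2 d=7 new=(12,1) → add node 4 parent=2 cost=12
7. q=(12,10) nearest=1 d=8 new=(8,6) → blocked by [5,7]×[3,6], reject
8. q=(8,4) nearest=2 d=3 new=(8,4) → add node 5 parent=2 cost=11
9. q=(6,4) nearest=1 d=2 new=(6,4) → blocked by [5,7]×[3,6], reject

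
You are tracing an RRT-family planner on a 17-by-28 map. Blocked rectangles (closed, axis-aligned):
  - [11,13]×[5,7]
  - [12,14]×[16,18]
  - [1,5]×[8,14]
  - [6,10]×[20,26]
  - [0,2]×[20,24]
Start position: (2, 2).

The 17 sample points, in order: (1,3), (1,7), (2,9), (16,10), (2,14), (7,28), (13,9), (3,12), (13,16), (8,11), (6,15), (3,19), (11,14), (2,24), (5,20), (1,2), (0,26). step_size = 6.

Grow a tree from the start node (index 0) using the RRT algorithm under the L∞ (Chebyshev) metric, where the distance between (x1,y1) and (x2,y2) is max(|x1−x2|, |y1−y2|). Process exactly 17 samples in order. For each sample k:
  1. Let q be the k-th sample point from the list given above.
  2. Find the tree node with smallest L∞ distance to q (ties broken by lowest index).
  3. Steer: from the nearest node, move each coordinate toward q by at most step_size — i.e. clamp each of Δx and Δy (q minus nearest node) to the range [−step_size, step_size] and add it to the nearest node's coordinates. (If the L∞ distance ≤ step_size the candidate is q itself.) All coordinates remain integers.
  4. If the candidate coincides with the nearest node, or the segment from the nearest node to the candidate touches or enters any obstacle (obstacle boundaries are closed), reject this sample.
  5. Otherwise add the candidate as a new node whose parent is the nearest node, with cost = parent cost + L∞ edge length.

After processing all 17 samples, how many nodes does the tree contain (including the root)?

Node count: 12

1. q=(1,3) nearest=0 d=1 new=(1,3) → add node 1 parent=0 cost=1
2. q=(1,7) nearest=1 d=4 new=(1,7) → add node 2 parent=1 cost=5
3. q=(2,9) nearest=2 d=2 new=(2,9) → blocked by [1,5]×[8,14], reject
4. q=(16,10) nearest=0 d=14 new=(8,8) → add node 3 parent=0 cost=6
5. q=(2,14) nearest=3 d=6 new=(2,14) → blocked by [1,5]×[8,14], reject
6. q=(7,28) nearest=3 d=20 new=(7,14) → add node 4 parent=3 cost=12
7. q=(13,9) nearest=3 d=5 new=(13,9) → add node 5 parent=3 cost=11
8. q=(3,12) nearest=4 d=4 new=(3,12) → blocked by [1,5]×[8,14], reject
9. q=(13,16) nearest=4 d=6 new=(13,16) → blocked by [12,14]×[16,18], reject
10. q=(8,11) nearest=3 d=3 new=(8,11) → add node 6 parent=3 cost=9
11. q=(6,15) nearest=4 d=1 new=(6,15) → add node 7 parent=4 cost=13
12. q=(3,19) nearest=7 d=4 new=(3,19) → add node 8 parent=7 cost=17
13. q=(11,14) nearest=6 d=3 new=(11,14) → add node 9 parent=6 cost=12
14. q=(2,24) nearest=8 d=5 new=(2,24) → blocked by [0,2]×[20,24], reject
15. q=(5,20) nearest=8 d=2 new=(5,20) → add node 10 parent=8 cost=19
16. q=(1,2) nearest=0 d=1 new=(1,2) → add node 11 parent=0 cost=1
17. q=(0,26) nearest=10 d=6 new=(0,26) → blocked by [0,2]×[20,24], reject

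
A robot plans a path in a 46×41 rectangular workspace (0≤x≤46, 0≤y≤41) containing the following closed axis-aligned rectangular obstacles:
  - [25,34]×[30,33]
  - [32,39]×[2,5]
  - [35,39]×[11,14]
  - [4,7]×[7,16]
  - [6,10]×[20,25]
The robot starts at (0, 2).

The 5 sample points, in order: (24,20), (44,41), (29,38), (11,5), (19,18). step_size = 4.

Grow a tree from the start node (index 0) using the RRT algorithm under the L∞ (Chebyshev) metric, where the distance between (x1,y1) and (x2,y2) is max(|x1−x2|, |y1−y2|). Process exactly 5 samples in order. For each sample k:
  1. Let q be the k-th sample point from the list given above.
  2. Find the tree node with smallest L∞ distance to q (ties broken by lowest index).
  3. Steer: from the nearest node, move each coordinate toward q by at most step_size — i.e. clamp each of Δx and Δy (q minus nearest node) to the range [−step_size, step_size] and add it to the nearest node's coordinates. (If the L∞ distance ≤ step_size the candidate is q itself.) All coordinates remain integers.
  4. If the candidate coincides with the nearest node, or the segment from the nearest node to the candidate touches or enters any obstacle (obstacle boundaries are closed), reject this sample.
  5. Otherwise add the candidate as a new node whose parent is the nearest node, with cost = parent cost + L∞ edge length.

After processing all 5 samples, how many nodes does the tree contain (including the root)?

1. q=(24,20) nearest=0 d=24 new=(4,6) → add node 1 parent=0 cost=4
2. q=(44,41) nearest=1 d=40 new=(8,10) → blocked by [4,7]×[7,16], reject
3. q=(29,38) nearest=1 d=32 new=(8,10) → blocked by [4,7]×[7,16], reject
4. q=(11,5) nearest=1 d=7 new=(8,5) → add node 2 parent=1 cost=8
5. q=(19,18) nearest=2 d=13 new=(12,9) → add node 3 parent=2 cost=12

Node count: 4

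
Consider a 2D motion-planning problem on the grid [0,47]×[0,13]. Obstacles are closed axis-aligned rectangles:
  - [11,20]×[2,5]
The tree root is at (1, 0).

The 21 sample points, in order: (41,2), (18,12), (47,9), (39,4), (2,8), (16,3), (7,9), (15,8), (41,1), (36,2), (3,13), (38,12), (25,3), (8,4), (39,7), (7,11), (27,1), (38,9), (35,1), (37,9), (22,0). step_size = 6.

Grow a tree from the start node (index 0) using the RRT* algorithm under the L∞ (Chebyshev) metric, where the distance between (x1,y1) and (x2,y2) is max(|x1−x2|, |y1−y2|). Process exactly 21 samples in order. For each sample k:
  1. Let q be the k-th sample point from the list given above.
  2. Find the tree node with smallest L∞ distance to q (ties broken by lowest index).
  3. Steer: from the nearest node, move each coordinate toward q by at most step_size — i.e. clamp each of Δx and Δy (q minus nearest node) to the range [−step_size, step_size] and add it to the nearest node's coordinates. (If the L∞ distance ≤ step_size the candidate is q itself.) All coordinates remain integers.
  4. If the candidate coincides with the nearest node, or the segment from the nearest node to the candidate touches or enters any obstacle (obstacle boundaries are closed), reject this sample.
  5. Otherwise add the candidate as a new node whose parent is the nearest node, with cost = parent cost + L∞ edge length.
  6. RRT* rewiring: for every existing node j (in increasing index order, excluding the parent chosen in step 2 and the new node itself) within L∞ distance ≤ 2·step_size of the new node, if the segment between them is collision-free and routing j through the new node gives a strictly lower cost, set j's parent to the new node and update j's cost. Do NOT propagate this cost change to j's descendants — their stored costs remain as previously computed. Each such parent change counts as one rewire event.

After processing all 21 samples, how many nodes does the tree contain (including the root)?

Node count: 21

1. q=(41,2) nearest=0 d=40 new=(7,2) → add node 1 parent=0 cost=6
2. q=(18,12) nearest=1 d=11 new=(13,8) → add node 2 parent=1 cost=12
3. q=(47,9) nearest=2 d=34 new=(19,9) → add node 3 parent=2 cost=18
4. q=(39,4) nearest=3 d=20 new=(25,4) → add node 4 parent=3 cost=24
5. q=(2,8) nearest=1 d=6 new=(2,8) → add node 5 parent=1 cost=12
6. q=(16,3) nearest=2 d=5 new=(16,3) → blocked by [11,20]×[2,5], reject
7. q=(7,9) nearest=5 d=5 new=(7,9) → add node 6 parent=5 cost=17
8. q=(15,8) nearest=2 d=2 new=(15,8) → add node 7 parent=2 cost=14
9. q=(41,1) nearest=4 d=16 new=(31,1) → add node 8 parent=4 cost=30
10. q=(36,2) nearest=8 d=5 new=(36,2) → add node 9 parent=8 cost=35
11. q=(3,13) nearest=6 d=4 new=(3,13) → add node 10 parent=6 cost=21
12. q=(38,12) nearest=9 d=10 new=(38,8) → add node 11 parent=9 cost=41
13. q=(25,3) nearest=4 d=1 new=(25,3) → add node 12 parent=4 cost=25
14. q=(8,4) nearest=1 d=2 new=(8,4) → add node 13 parent=1 cost=8; rewire 6→13 (13<17); rewire 10→13 (17<21)
15. q=(39,7) nearest=11 d=1 new=(39,7) → add node 14 parent=11 cost=42
16. q=(7,11) nearest=6 d=2 new=(7,11) → add node 15 parent=6 cost=15
17. q=(27,1) nearest=12 d=2 new=(27,1) → add node 16 parent=12 cost=27; rewire 11→16 (38<41); rewire 14→16 (39<42)
18. q=(38,9) nearest=11 d=1 new=(38,9) → add node 17 parent=11 cost=39
19. q=(35,1) nearest=9 d=1 new=(35,1) → add node 18 parent=9 cost=36
20. q=(37,9) nearest=11 d=1 new=(37,9) → add node 19 parent=11 cost=39
21. q=(22,0) nearest=12 d=3 new=(22,0) → add node 20 parent=12 cost=28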